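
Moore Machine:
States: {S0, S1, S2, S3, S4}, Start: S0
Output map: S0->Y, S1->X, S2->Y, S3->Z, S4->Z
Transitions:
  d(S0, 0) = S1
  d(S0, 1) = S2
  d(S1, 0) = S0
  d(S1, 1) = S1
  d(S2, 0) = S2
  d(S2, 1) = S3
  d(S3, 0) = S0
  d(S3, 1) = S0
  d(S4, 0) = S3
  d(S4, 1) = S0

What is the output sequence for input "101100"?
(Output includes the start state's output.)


Start: S0 (output Y)
  --1--> S2 (output Y)
  --0--> S2 (output Y)
  --1--> S3 (output Z)
  --1--> S0 (output Y)
  --0--> S1 (output X)
  --0--> S0 (output Y)

"YYYZYXY"


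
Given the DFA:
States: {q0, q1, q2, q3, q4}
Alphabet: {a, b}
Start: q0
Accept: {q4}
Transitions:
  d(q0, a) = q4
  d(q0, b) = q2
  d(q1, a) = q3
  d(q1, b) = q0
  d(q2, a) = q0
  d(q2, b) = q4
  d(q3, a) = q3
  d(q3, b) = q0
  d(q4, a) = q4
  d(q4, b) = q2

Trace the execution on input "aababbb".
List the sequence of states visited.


Input: aababbb
d(q0, a) = q4
d(q4, a) = q4
d(q4, b) = q2
d(q2, a) = q0
d(q0, b) = q2
d(q2, b) = q4
d(q4, b) = q2


q0 -> q4 -> q4 -> q2 -> q0 -> q2 -> q4 -> q2


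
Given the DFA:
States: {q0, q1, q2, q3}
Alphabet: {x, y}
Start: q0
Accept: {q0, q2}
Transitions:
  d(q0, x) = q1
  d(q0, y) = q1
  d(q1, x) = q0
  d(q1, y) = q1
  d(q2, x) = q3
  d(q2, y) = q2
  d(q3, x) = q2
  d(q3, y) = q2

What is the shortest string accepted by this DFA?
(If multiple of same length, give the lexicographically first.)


BFS by string length (lex-first path to each state shown):
  len 0: q0<-""
Found accept state at length 0.

"" (empty string)


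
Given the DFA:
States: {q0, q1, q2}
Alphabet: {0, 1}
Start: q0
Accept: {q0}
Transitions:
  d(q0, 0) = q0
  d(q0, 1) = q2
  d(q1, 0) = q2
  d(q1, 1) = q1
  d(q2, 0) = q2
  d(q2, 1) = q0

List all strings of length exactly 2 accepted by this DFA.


All strings of length 2: 4 total
Accepted: 2

"00", "11"


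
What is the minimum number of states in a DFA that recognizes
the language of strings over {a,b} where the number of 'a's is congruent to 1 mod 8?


States track (count of 'a') mod 8.
Need 8 states: one per remainder 0..7; accept = remainder 1.

8


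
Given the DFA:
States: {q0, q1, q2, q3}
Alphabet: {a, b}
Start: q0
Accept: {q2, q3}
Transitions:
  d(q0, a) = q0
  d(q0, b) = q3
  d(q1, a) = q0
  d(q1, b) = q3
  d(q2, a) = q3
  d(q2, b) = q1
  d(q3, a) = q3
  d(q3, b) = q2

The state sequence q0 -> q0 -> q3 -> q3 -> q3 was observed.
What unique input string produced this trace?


Trace back each transition to find the symbol:
  q0 --[a]--> q0
  q0 --[b]--> q3
  q3 --[a]--> q3
  q3 --[a]--> q3

"abaa"


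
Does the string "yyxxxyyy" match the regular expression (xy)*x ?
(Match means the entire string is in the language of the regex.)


|string| = 8; first = 'y'; last = 'y'

No, "yyxxxyyy" does not match (xy)*x


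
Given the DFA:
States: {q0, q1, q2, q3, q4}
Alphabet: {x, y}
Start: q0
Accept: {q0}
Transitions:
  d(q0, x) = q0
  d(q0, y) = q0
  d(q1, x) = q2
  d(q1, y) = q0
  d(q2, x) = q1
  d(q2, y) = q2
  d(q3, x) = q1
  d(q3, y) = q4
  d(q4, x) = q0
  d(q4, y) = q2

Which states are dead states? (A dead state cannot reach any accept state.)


Forward reachability from each state:
  q0 -> reaches accept state q0 (live)
  q1 -> reaches accept state q0 (live)
  q2 -> reaches accept state q0 (live)
  q3 -> reaches accept state q0 (live)
  q4 -> reaches accept state q0 (live)

None (all states can reach an accept state)


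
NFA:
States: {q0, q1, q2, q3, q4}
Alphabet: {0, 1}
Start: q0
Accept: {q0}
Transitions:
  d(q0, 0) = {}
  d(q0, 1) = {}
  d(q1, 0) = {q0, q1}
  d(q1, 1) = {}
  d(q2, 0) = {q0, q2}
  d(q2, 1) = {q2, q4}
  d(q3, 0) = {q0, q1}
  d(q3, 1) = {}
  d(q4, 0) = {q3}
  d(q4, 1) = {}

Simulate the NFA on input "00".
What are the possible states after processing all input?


Start: {q0}
  --0--> {}
  --0--> {}

{} (empty set, no valid transitions)


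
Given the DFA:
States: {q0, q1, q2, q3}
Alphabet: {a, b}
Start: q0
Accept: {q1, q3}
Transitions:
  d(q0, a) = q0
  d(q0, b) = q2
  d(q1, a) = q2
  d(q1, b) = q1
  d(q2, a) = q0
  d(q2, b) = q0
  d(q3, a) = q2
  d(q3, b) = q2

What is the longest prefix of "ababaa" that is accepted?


Run the DFA, marking each prefix where the state is accepting:
  "" -> q0 [reject]
  "a" -> q0 [reject]
  "ab" -> q2 [reject]
  "aba" -> q0 [reject]
  "abab" -> q2 [reject]
  "ababa" -> q0 [reject]
  "ababaa" -> q0 [reject]

No prefix is accepted


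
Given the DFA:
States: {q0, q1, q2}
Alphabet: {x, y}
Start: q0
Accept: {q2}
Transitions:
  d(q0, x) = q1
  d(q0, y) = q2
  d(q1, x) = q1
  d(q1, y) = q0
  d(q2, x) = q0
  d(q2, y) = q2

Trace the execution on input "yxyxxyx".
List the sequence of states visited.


Input: yxyxxyx
d(q0, y) = q2
d(q2, x) = q0
d(q0, y) = q2
d(q2, x) = q0
d(q0, x) = q1
d(q1, y) = q0
d(q0, x) = q1


q0 -> q2 -> q0 -> q2 -> q0 -> q1 -> q0 -> q1


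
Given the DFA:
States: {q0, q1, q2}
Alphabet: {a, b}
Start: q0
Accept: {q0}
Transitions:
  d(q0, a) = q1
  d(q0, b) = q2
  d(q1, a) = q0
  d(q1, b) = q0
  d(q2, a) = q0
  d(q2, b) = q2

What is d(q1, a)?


Looking up transition d(q1, a)

q0


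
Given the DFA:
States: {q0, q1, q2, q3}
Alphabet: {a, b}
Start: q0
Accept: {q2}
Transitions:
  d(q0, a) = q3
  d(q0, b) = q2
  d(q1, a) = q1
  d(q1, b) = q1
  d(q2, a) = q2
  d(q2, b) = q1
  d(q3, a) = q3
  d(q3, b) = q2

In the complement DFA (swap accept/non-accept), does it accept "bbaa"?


Trace: q0 -> q2 -> q1 -> q1 -> q1
Final: q1
Original accept: {q2}
Complement: q1 is not in original accept

Yes, complement accepts (original rejects)


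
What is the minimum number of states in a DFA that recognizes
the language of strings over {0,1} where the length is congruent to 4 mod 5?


States track (length) mod 5.
Need 5 states: one per remainder 0..4; accept = remainder 4.

5


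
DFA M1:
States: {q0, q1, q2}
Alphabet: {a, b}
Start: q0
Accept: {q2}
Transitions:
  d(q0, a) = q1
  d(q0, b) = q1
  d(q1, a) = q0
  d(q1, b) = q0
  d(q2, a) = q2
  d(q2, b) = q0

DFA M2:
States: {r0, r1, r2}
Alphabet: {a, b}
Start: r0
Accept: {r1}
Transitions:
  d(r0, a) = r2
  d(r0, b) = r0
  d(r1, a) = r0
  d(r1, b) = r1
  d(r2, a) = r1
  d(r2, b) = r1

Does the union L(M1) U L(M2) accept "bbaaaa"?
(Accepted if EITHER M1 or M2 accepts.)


M1: final=q0 accepted=False
M2: final=r2 accepted=False

No, union rejects (neither accepts)


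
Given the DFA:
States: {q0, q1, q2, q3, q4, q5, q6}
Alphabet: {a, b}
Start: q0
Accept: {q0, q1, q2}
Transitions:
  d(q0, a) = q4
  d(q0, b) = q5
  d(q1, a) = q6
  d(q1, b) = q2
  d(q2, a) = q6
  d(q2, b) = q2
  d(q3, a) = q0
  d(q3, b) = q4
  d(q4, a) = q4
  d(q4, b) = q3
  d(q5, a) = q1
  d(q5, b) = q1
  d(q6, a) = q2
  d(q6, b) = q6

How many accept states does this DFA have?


Accept states listed: {q0, q1, q2}
Counting: q0(1) q1(2) q2(3)

3


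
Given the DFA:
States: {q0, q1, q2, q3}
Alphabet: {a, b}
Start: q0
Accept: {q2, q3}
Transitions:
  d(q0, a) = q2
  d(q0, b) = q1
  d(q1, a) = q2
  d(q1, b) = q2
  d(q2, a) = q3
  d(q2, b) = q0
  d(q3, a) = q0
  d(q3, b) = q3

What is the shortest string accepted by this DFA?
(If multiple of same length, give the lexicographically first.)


BFS by string length (lex-first path to each state shown):
  len 0: q0<-""
  len 1: q1<-"b", q2<-"a"
Found accept state at length 1.

"a"


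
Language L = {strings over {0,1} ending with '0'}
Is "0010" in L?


last symbol = '0'

Yes, "0010" is in L


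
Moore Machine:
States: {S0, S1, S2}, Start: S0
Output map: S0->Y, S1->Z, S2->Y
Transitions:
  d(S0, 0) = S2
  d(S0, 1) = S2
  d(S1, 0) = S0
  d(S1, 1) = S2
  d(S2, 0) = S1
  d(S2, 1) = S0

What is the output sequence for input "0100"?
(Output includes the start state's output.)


Start: S0 (output Y)
  --0--> S2 (output Y)
  --1--> S0 (output Y)
  --0--> S2 (output Y)
  --0--> S1 (output Z)

"YYYYZ"


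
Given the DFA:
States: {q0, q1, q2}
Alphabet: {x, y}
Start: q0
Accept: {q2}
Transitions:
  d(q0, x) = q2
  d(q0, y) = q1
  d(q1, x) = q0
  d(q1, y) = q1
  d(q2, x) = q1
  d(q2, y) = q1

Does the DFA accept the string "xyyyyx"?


Trace: q0 -> q2 -> q1 -> q1 -> q1 -> q1 -> q0
Final state: q0
Accept states: {q2}

No, rejected (final state q0 is not an accept state)


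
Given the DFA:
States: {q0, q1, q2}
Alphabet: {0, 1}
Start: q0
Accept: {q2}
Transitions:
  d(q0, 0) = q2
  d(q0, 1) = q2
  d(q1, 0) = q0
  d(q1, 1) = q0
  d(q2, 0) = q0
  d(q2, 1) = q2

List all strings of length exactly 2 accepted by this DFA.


All strings of length 2: 4 total
Accepted: 2

"01", "11"


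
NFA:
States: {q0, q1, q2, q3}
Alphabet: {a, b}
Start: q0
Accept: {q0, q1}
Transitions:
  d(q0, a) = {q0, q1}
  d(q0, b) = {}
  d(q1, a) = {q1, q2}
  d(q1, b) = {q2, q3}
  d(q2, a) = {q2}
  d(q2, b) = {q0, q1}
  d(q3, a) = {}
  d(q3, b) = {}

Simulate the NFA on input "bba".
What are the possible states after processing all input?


Start: {q0}
  --b--> {}
  --b--> {}
  --a--> {}

{} (empty set, no valid transitions)


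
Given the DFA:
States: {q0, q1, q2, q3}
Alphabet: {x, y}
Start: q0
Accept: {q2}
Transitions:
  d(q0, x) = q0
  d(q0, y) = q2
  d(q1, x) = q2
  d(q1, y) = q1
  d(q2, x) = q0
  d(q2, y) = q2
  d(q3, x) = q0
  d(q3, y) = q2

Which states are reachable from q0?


BFS from q0:
  layer 0: {q0}
  layer 1: {q2}

{q0, q2}


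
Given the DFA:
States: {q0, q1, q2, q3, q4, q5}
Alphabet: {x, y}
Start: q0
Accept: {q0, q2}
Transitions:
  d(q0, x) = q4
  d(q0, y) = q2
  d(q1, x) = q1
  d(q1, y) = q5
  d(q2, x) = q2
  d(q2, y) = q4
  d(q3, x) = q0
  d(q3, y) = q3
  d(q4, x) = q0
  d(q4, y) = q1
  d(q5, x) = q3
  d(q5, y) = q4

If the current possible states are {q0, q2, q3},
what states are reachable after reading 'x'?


Apply transition on 'x' from each current state:
  d(q0, x) = q4
  d(q2, x) = q2
  d(q3, x) = q0

{q0, q2, q4}


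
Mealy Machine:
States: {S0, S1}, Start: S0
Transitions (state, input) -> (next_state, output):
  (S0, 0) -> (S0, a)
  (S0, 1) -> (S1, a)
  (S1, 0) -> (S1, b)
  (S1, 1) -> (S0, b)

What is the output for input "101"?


Step-by-step:
  (S0, 1) -> (S1, a)
  (S1, 0) -> (S1, b)
  (S1, 1) -> (S0, b)

"abb"


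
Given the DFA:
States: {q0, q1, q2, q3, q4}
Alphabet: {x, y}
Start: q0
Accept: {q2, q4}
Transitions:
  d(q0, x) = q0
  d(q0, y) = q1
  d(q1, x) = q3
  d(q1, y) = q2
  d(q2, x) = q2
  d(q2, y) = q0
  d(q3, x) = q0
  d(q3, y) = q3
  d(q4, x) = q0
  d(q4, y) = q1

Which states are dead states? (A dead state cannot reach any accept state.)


Forward reachability from each state:
  q0 -> reaches accept state q2 (live)
  q1 -> reaches accept state q2 (live)
  q2 -> reaches accept state q2 (live)
  q3 -> reaches accept state q2 (live)
  q4 -> reaches accept state q2 (live)

None (all states can reach an accept state)


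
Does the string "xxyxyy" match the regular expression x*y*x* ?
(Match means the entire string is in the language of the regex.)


|string| = 6; first = 'x'; last = 'y'

No, "xxyxyy" does not match x*y*x*


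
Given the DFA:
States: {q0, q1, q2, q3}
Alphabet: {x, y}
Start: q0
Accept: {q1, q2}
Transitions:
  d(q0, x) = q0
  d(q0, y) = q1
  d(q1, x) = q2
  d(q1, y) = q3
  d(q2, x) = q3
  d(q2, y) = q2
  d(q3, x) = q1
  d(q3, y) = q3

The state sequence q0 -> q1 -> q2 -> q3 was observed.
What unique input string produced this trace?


Trace back each transition to find the symbol:
  q0 --[y]--> q1
  q1 --[x]--> q2
  q2 --[x]--> q3

"yxx"


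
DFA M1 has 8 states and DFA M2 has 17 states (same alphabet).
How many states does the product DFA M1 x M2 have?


Product construction pairs every M1 state with every M2 state.
8 * 17 = 136

136


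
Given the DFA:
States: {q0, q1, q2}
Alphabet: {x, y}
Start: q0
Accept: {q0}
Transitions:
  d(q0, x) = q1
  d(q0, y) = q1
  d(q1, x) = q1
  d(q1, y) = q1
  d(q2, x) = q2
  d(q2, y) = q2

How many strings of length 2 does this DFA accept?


Enumerating all length-2 strings:
  "xx" -> q1 [reject]
  "xy" -> q1 [reject]
  "yx" -> q1 [reject]
  "yy" -> q1 [reject]

0 out of 4


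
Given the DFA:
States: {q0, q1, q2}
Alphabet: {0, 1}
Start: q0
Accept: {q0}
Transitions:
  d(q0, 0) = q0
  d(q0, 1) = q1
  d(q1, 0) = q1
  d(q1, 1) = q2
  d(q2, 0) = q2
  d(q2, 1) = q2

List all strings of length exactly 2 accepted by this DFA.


All strings of length 2: 4 total
Accepted: 1

"00"


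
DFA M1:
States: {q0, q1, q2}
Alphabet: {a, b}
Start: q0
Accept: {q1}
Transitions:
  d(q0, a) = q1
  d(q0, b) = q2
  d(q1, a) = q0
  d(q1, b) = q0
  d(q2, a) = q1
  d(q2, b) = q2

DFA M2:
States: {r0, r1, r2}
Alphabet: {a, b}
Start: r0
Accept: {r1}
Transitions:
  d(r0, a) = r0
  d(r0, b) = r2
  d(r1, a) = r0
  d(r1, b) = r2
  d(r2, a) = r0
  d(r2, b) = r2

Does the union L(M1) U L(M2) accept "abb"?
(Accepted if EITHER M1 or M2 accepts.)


M1: final=q2 accepted=False
M2: final=r2 accepted=False

No, union rejects (neither accepts)


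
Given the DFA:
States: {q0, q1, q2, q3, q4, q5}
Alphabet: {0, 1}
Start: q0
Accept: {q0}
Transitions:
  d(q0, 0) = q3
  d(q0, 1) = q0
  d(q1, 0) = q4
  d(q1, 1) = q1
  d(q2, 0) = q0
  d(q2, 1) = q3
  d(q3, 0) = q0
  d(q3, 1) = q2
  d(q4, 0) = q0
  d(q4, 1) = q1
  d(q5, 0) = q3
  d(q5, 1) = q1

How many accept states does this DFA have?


Accept states listed: {q0}
Counting: q0(1)

1


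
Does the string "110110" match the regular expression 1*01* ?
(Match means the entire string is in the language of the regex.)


|string| = 6; first = '1'; last = '0'

No, "110110" does not match 1*01*


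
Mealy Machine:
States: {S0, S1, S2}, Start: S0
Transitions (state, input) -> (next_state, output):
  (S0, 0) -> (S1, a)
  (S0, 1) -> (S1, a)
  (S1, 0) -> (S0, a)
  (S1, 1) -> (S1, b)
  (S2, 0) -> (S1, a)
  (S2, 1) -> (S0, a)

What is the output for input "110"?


Step-by-step:
  (S0, 1) -> (S1, a)
  (S1, 1) -> (S1, b)
  (S1, 0) -> (S0, a)

"aba"


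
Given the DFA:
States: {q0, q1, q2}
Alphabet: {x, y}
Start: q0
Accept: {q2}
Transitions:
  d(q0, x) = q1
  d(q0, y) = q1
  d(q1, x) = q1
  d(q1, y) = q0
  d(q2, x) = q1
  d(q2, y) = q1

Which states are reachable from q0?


BFS from q0:
  layer 0: {q0}
  layer 1: {q1}

{q0, q1}


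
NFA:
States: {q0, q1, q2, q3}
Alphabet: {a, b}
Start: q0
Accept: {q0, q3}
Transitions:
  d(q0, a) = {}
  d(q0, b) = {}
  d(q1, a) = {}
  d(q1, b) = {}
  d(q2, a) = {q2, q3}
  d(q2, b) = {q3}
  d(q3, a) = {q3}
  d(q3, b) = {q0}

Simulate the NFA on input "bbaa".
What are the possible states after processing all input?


Start: {q0}
  --b--> {}
  --b--> {}
  --a--> {}
  --a--> {}

{} (empty set, no valid transitions)


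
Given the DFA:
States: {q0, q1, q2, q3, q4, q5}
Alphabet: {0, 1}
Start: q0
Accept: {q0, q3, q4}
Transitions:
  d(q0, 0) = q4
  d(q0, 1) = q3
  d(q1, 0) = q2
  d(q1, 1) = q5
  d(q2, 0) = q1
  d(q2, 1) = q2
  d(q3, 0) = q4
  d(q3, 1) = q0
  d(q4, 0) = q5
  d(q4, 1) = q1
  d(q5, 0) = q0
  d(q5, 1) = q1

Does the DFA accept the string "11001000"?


Trace: q0 -> q3 -> q0 -> q4 -> q5 -> q1 -> q2 -> q1 -> q2
Final state: q2
Accept states: {q0, q3, q4}

No, rejected (final state q2 is not an accept state)


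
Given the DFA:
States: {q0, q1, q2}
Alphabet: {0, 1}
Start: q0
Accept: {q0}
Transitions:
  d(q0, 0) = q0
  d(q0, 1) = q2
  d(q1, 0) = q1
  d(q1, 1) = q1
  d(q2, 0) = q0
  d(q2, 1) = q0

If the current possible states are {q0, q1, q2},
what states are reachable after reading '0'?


Apply transition on '0' from each current state:
  d(q0, 0) = q0
  d(q1, 0) = q1
  d(q2, 0) = q0

{q0, q1}


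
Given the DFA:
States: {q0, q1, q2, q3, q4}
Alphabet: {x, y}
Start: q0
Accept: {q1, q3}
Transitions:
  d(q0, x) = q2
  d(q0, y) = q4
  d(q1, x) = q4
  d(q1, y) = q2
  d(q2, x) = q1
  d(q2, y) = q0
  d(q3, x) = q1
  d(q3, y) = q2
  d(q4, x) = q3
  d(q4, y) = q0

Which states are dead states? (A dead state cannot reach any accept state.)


Forward reachability from each state:
  q0 -> reaches accept state q1 (live)
  q1 -> reaches accept state q1 (live)
  q2 -> reaches accept state q1 (live)
  q3 -> reaches accept state q1 (live)
  q4 -> reaches accept state q1 (live)

None (all states can reach an accept state)


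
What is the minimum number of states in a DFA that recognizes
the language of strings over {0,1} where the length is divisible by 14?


States track (length) mod 14.
Need 14 states: one per remainder 0..13; accept = remainder 0.

14


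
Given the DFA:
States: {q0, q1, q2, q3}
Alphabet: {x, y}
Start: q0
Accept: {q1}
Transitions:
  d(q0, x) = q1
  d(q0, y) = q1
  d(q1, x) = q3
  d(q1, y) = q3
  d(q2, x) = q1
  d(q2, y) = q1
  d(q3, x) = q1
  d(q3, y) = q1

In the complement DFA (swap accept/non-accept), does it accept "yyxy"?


Trace: q0 -> q1 -> q3 -> q1 -> q3
Final: q3
Original accept: {q1}
Complement: q3 is not in original accept

Yes, complement accepts (original rejects)


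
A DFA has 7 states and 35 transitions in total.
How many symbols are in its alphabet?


Each state has exactly one transition per symbol.
|alphabet| = transitions / states = 35 / 7 = 5

5


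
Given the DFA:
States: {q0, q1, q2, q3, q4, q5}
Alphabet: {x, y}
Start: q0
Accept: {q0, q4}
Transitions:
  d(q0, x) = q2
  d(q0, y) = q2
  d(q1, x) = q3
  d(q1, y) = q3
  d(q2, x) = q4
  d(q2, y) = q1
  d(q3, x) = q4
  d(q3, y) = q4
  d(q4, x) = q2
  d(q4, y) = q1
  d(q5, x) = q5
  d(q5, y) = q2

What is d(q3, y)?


Looking up transition d(q3, y)

q4


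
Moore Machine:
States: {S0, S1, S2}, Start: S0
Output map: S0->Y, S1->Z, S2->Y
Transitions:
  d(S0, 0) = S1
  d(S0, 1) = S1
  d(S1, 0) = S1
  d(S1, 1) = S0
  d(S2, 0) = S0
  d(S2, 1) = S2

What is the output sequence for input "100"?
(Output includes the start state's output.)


Start: S0 (output Y)
  --1--> S1 (output Z)
  --0--> S1 (output Z)
  --0--> S1 (output Z)

"YZZZ"


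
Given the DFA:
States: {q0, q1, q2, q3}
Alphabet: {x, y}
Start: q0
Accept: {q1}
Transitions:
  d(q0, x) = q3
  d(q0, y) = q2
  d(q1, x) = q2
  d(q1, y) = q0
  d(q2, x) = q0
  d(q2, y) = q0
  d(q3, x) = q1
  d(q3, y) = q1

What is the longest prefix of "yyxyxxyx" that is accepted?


Run the DFA, marking each prefix where the state is accepting:
  "" -> q0 [reject]
  "y" -> q2 [reject]
  "yy" -> q0 [reject]
  "yyx" -> q3 [reject]
  "yyxy" -> q1 [accept]
  "yyxyx" -> q2 [reject]
  "yyxyxx" -> q0 [reject]
  "yyxyxxy" -> q2 [reject]
  "yyxyxxyx" -> q0 [reject]

"yyxy"


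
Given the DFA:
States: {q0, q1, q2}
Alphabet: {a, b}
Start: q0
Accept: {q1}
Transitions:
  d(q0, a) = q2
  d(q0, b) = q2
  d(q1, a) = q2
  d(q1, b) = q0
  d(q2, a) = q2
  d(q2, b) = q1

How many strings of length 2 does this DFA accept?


Enumerating all length-2 strings:
  "aa" -> q2 [reject]
  "ab" -> q1 [accept]
  "ba" -> q2 [reject]
  "bb" -> q1 [accept]

2 out of 4


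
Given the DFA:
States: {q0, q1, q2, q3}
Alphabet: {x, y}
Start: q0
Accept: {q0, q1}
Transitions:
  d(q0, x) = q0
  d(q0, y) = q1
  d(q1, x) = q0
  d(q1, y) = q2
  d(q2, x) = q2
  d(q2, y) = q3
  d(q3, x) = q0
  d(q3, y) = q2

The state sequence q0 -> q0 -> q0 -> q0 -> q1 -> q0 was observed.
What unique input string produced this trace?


Trace back each transition to find the symbol:
  q0 --[x]--> q0
  q0 --[x]--> q0
  q0 --[x]--> q0
  q0 --[y]--> q1
  q1 --[x]--> q0

"xxxyx"


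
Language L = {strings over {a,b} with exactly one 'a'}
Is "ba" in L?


count('a') = 1

Yes, "ba" is in L


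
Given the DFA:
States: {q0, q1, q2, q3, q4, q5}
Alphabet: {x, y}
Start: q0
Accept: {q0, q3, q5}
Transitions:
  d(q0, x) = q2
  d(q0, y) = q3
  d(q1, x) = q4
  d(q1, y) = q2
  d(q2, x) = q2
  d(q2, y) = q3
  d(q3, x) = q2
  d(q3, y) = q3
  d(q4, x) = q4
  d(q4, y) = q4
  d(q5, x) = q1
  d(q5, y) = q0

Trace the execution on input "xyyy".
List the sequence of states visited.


Input: xyyy
d(q0, x) = q2
d(q2, y) = q3
d(q3, y) = q3
d(q3, y) = q3


q0 -> q2 -> q3 -> q3 -> q3


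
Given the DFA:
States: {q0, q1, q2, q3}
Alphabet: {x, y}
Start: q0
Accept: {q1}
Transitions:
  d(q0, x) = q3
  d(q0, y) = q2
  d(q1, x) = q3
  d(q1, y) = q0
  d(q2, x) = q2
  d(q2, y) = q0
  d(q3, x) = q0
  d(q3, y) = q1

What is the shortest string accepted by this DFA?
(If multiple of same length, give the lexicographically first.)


BFS by string length (lex-first path to each state shown):
  len 0: q0<-""
  len 1: q2<-"y", q3<-"x"
  len 2: q0<-"xx", q1<-"xy", q2<-"yx"
Found accept state at length 2.

"xy"


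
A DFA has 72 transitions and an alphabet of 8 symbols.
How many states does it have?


Each state has exactly one transition per symbol.
states = transitions / |alphabet| = 72 / 8 = 9

9


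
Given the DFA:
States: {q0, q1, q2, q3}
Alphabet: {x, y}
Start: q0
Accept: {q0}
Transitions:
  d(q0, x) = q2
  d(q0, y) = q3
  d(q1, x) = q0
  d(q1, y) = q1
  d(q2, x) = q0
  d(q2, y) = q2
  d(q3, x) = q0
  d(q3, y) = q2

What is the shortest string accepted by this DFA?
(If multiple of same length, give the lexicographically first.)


BFS by string length (lex-first path to each state shown):
  len 0: q0<-""
Found accept state at length 0.

"" (empty string)


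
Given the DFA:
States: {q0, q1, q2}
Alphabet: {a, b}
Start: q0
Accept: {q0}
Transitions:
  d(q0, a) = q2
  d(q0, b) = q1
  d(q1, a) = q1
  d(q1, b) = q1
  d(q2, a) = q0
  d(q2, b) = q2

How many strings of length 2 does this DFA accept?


Enumerating all length-2 strings:
  "aa" -> q0 [accept]
  "ab" -> q2 [reject]
  "ba" -> q1 [reject]
  "bb" -> q1 [reject]

1 out of 4


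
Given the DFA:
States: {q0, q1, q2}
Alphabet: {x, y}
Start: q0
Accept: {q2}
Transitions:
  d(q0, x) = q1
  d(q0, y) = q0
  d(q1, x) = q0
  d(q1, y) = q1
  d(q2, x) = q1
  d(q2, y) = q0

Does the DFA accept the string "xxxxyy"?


Trace: q0 -> q1 -> q0 -> q1 -> q0 -> q0 -> q0
Final state: q0
Accept states: {q2}

No, rejected (final state q0 is not an accept state)


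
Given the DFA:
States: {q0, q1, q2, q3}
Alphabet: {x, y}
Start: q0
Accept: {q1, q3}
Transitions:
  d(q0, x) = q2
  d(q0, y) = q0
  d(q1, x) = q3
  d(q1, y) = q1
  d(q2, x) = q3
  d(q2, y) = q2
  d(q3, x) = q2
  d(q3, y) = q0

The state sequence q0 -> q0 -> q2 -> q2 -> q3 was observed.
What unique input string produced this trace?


Trace back each transition to find the symbol:
  q0 --[y]--> q0
  q0 --[x]--> q2
  q2 --[y]--> q2
  q2 --[x]--> q3

"yxyx"


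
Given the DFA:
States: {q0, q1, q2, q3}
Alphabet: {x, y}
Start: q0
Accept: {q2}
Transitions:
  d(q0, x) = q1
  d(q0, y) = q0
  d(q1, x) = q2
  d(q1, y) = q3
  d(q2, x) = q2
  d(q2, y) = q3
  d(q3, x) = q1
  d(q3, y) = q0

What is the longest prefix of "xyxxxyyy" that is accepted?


Run the DFA, marking each prefix where the state is accepting:
  "" -> q0 [reject]
  "x" -> q1 [reject]
  "xy" -> q3 [reject]
  "xyx" -> q1 [reject]
  "xyxx" -> q2 [accept]
  "xyxxx" -> q2 [accept]
  "xyxxxy" -> q3 [reject]
  "xyxxxyy" -> q0 [reject]
  "xyxxxyyy" -> q0 [reject]

"xyxxx"


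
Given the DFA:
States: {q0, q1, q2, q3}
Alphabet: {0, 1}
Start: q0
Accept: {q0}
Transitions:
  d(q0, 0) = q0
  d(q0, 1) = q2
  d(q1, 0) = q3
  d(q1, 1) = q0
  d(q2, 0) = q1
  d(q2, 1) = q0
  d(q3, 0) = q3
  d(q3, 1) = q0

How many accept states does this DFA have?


Accept states listed: {q0}
Counting: q0(1)

1


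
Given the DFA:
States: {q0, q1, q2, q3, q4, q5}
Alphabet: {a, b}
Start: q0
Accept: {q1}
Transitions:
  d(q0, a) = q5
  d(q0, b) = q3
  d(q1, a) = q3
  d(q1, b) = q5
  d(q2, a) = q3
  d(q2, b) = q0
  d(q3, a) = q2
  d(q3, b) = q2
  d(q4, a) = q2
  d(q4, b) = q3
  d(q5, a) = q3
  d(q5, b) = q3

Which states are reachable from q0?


BFS from q0:
  layer 0: {q0}
  layer 1: {q3, q5}
  layer 2: {q2}

{q0, q2, q3, q5}


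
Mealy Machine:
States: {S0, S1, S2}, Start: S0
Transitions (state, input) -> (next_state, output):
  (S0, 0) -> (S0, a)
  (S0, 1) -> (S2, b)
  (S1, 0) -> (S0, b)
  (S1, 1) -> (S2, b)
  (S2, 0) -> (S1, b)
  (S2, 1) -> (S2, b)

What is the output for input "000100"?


Step-by-step:
  (S0, 0) -> (S0, a)
  (S0, 0) -> (S0, a)
  (S0, 0) -> (S0, a)
  (S0, 1) -> (S2, b)
  (S2, 0) -> (S1, b)
  (S1, 0) -> (S0, b)

"aaabbb"


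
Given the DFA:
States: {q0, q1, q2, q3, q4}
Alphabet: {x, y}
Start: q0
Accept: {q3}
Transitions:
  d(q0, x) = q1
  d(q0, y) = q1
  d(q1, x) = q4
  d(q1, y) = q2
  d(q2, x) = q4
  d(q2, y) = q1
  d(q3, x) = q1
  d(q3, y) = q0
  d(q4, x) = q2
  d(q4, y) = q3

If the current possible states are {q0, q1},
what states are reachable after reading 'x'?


Apply transition on 'x' from each current state:
  d(q0, x) = q1
  d(q1, x) = q4

{q1, q4}


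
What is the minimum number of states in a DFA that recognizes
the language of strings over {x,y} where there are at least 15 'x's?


States: count = 0, 1, ..., 14, and a final '>= 15' state.
Total: 15 + 1 = 16. Accept = '>= 15' state.

16


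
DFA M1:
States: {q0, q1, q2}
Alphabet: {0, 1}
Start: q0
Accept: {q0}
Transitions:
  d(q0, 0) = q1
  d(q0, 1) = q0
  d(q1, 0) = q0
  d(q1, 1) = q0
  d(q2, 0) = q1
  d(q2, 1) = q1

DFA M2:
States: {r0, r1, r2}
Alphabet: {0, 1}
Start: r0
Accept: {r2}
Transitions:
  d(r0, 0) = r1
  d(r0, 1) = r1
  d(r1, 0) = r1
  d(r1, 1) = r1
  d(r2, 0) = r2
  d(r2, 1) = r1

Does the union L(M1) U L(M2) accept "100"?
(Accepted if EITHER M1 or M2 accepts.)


M1: final=q0 accepted=True
M2: final=r1 accepted=False

Yes, union accepts


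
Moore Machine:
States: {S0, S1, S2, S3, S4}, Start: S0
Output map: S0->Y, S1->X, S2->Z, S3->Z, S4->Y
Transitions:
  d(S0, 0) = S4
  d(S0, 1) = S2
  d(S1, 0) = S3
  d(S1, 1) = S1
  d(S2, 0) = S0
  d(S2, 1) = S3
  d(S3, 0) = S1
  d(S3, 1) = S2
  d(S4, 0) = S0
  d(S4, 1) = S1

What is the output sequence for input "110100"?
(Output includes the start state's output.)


Start: S0 (output Y)
  --1--> S2 (output Z)
  --1--> S3 (output Z)
  --0--> S1 (output X)
  --1--> S1 (output X)
  --0--> S3 (output Z)
  --0--> S1 (output X)

"YZZXXZX"


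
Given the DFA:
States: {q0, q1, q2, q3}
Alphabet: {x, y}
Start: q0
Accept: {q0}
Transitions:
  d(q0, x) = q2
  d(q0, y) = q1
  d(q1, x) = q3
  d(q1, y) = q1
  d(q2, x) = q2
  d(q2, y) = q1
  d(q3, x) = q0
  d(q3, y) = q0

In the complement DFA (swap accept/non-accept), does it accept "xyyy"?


Trace: q0 -> q2 -> q1 -> q1 -> q1
Final: q1
Original accept: {q0}
Complement: q1 is not in original accept

Yes, complement accepts (original rejects)


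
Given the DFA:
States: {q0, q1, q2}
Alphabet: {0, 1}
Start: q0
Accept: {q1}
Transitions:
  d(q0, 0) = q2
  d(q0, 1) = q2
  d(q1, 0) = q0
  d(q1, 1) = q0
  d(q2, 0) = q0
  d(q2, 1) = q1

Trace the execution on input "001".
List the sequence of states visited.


Input: 001
d(q0, 0) = q2
d(q2, 0) = q0
d(q0, 1) = q2


q0 -> q2 -> q0 -> q2


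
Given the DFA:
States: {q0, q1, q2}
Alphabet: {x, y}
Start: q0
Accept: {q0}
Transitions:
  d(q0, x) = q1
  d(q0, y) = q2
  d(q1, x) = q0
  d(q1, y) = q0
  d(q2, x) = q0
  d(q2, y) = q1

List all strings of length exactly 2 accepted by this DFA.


All strings of length 2: 4 total
Accepted: 3

"xx", "xy", "yx"


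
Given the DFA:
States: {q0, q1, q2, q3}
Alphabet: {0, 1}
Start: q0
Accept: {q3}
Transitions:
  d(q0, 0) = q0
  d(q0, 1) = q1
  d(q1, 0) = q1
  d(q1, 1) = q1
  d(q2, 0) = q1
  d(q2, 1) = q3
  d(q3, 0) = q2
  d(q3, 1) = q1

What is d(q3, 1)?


Looking up transition d(q3, 1)

q1


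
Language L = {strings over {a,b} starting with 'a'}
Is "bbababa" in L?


first symbol = 'b'

No, "bbababa" is not in L


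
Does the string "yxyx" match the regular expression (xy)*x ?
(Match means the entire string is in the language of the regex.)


|string| = 4; first = 'y'; last = 'x'

No, "yxyx" does not match (xy)*x


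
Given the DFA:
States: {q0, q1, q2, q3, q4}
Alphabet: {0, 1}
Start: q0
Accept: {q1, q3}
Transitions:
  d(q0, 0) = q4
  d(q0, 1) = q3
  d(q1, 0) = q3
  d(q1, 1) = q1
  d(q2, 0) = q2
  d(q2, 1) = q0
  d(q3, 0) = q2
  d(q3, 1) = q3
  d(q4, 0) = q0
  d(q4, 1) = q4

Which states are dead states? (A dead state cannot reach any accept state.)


Forward reachability from each state:
  q0 -> reaches accept state q3 (live)
  q1 -> reaches accept state q1 (live)
  q2 -> reaches accept state q3 (live)
  q3 -> reaches accept state q3 (live)
  q4 -> reaches accept state q3 (live)

None (all states can reach an accept state)


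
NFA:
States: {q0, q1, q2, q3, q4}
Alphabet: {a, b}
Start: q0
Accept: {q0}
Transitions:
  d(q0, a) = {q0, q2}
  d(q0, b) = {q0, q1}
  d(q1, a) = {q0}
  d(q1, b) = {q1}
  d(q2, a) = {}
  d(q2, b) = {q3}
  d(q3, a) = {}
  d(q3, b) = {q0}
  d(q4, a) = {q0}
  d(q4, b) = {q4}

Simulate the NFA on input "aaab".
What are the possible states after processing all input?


Start: {q0}
  --a--> {q0, q2}
  --a--> {q0, q2}
  --a--> {q0, q2}
  --b--> {q0, q1, q3}

{q0, q1, q3}


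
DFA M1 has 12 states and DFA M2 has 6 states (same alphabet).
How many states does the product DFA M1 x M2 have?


Product construction pairs every M1 state with every M2 state.
12 * 6 = 72

72


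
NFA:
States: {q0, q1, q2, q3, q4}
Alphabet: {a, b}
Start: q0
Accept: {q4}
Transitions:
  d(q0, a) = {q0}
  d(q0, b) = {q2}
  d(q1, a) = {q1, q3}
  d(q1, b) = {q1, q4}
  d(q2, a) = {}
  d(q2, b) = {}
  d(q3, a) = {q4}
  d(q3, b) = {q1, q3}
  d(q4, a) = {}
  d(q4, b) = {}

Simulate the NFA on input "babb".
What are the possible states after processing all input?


Start: {q0}
  --b--> {q2}
  --a--> {}
  --b--> {}
  --b--> {}

{} (empty set, no valid transitions)


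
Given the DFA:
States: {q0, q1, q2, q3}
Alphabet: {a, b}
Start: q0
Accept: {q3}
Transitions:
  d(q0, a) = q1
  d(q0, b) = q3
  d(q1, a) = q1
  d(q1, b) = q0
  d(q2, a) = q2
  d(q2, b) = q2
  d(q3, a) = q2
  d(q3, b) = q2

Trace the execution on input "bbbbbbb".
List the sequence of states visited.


Input: bbbbbbb
d(q0, b) = q3
d(q3, b) = q2
d(q2, b) = q2
d(q2, b) = q2
d(q2, b) = q2
d(q2, b) = q2
d(q2, b) = q2


q0 -> q3 -> q2 -> q2 -> q2 -> q2 -> q2 -> q2


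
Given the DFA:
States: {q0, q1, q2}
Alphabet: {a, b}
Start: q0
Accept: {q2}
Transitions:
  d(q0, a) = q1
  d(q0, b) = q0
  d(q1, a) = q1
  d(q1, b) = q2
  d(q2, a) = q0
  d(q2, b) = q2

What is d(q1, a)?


Looking up transition d(q1, a)

q1


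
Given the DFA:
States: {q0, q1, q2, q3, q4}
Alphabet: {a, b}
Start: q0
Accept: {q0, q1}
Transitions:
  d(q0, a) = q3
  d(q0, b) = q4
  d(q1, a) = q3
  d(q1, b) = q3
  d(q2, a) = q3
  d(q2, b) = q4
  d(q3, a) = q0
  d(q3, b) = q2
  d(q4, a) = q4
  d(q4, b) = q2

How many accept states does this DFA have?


Accept states listed: {q0, q1}
Counting: q0(1) q1(2)

2


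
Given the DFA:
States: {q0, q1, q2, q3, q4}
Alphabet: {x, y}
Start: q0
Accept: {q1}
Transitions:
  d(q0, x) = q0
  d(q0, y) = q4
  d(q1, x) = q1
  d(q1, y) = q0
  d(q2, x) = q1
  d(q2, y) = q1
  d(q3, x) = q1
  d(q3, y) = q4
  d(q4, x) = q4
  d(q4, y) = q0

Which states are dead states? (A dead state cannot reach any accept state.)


Forward reachability from each state:
  q0 -> reaches {q0, q4}, no accept state (dead)
  q1 -> reaches accept state q1 (live)
  q2 -> reaches accept state q1 (live)
  q3 -> reaches accept state q1 (live)
  q4 -> reaches {q0, q4}, no accept state (dead)

{q0, q4}


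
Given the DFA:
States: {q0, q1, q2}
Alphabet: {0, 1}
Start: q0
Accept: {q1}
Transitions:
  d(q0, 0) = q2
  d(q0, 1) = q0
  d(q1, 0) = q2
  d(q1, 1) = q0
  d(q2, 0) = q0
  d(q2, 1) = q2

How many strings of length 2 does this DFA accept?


Enumerating all length-2 strings:
  "00" -> q0 [reject]
  "01" -> q2 [reject]
  "10" -> q2 [reject]
  "11" -> q0 [reject]

0 out of 4


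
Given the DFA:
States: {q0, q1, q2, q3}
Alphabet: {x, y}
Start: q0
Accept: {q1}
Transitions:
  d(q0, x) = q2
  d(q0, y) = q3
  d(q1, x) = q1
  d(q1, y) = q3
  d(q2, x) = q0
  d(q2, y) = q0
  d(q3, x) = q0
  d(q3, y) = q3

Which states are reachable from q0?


BFS from q0:
  layer 0: {q0}
  layer 1: {q2, q3}

{q0, q2, q3}


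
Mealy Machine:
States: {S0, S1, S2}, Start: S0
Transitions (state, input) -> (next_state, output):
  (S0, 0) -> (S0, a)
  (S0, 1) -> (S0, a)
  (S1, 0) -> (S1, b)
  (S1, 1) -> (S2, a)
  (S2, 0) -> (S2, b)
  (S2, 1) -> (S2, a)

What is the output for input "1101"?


Step-by-step:
  (S0, 1) -> (S0, a)
  (S0, 1) -> (S0, a)
  (S0, 0) -> (S0, a)
  (S0, 1) -> (S0, a)

"aaaa"


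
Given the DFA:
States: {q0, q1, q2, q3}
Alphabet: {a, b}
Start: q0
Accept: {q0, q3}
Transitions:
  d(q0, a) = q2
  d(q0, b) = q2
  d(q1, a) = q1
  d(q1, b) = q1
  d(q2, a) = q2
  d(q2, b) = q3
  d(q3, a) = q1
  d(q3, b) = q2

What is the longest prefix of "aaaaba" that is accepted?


Run the DFA, marking each prefix where the state is accepting:
  "" -> q0 [accept]
  "a" -> q2 [reject]
  "aa" -> q2 [reject]
  "aaa" -> q2 [reject]
  "aaaa" -> q2 [reject]
  "aaaab" -> q3 [accept]
  "aaaaba" -> q1 [reject]

"aaaab"


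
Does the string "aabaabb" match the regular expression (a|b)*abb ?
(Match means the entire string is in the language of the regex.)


|string| = 7; first = 'a'; last = 'b'

Yes, "aabaabb" matches (a|b)*abb


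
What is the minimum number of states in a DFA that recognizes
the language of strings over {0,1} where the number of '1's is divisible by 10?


States track (count of '1') mod 10.
Need 10 states: one per remainder 0..9; accept = remainder 0.

10


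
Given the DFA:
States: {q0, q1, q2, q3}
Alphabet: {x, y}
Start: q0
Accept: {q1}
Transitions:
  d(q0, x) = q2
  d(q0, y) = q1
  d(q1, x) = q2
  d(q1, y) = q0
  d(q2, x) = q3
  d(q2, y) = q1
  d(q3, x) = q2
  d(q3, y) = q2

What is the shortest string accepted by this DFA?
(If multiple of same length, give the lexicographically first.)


BFS by string length (lex-first path to each state shown):
  len 0: q0<-""
  len 1: q1<-"y", q2<-"x"
Found accept state at length 1.

"y"


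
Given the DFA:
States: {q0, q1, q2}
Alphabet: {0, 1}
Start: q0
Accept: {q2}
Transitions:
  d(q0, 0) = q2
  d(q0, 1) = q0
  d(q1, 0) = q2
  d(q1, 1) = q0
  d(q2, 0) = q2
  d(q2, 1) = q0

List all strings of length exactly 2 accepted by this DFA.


All strings of length 2: 4 total
Accepted: 2

"00", "10"


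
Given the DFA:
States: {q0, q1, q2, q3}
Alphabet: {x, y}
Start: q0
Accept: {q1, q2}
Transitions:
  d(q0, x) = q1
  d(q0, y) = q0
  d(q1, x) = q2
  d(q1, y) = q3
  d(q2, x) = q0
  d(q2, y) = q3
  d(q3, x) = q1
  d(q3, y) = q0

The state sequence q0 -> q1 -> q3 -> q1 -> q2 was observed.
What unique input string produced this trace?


Trace back each transition to find the symbol:
  q0 --[x]--> q1
  q1 --[y]--> q3
  q3 --[x]--> q1
  q1 --[x]--> q2

"xyxx"


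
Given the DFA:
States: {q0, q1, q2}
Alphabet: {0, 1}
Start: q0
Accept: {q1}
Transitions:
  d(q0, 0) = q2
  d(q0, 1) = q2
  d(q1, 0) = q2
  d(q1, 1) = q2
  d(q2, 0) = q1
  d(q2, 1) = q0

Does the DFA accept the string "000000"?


Trace: q0 -> q2 -> q1 -> q2 -> q1 -> q2 -> q1
Final state: q1
Accept states: {q1}

Yes, accepted (final state q1 is an accept state)


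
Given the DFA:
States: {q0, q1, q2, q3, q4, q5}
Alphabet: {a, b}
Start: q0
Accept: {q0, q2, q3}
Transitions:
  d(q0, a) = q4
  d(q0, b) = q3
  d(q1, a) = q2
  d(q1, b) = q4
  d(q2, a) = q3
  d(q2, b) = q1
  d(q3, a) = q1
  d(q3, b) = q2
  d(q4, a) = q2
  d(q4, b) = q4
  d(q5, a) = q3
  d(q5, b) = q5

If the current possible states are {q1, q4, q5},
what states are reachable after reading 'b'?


Apply transition on 'b' from each current state:
  d(q1, b) = q4
  d(q4, b) = q4
  d(q5, b) = q5

{q4, q5}


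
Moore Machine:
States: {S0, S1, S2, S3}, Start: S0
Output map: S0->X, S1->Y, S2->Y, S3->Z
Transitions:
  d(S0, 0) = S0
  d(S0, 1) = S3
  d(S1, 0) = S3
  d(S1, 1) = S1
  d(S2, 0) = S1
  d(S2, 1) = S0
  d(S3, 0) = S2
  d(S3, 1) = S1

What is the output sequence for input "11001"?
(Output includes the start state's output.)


Start: S0 (output X)
  --1--> S3 (output Z)
  --1--> S1 (output Y)
  --0--> S3 (output Z)
  --0--> S2 (output Y)
  --1--> S0 (output X)

"XZYZYX"


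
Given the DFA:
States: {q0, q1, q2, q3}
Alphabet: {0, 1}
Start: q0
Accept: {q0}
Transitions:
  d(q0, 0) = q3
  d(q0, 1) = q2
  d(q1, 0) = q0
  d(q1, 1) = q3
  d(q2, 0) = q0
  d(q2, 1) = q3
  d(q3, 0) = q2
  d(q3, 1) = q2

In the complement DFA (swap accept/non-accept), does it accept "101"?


Trace: q0 -> q2 -> q0 -> q2
Final: q2
Original accept: {q0}
Complement: q2 is not in original accept

Yes, complement accepts (original rejects)


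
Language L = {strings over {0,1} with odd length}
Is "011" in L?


length = 3; 3 mod 2 = 1

Yes, "011" is in L


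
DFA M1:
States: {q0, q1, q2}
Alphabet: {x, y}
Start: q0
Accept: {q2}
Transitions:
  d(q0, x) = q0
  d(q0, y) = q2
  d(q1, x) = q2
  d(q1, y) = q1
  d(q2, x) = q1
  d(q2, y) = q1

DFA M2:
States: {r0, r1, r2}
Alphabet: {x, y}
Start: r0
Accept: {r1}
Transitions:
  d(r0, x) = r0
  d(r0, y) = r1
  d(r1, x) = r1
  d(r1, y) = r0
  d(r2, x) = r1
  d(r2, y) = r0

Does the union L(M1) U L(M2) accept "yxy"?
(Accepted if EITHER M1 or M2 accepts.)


M1: final=q1 accepted=False
M2: final=r0 accepted=False

No, union rejects (neither accepts)


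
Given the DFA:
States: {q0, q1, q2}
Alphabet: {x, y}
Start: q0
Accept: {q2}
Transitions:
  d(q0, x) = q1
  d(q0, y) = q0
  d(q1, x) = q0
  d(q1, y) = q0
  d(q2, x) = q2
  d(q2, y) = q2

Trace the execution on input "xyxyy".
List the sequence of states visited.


Input: xyxyy
d(q0, x) = q1
d(q1, y) = q0
d(q0, x) = q1
d(q1, y) = q0
d(q0, y) = q0


q0 -> q1 -> q0 -> q1 -> q0 -> q0


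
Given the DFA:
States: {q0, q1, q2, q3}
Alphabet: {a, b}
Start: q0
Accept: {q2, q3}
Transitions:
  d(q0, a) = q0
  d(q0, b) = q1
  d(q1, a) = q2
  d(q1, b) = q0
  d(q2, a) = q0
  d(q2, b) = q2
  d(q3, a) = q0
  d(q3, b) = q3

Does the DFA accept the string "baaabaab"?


Trace: q0 -> q1 -> q2 -> q0 -> q0 -> q1 -> q2 -> q0 -> q1
Final state: q1
Accept states: {q2, q3}

No, rejected (final state q1 is not an accept state)


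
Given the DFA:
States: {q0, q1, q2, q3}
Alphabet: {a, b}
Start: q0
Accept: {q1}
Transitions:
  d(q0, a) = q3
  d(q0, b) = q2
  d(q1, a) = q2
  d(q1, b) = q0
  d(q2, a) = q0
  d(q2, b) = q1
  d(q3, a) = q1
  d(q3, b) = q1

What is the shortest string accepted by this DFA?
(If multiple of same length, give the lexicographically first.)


BFS by string length (lex-first path to each state shown):
  len 0: q0<-""
  len 1: q2<-"b", q3<-"a"
  len 2: q0<-"ba", q1<-"aa"
Found accept state at length 2.

"aa"


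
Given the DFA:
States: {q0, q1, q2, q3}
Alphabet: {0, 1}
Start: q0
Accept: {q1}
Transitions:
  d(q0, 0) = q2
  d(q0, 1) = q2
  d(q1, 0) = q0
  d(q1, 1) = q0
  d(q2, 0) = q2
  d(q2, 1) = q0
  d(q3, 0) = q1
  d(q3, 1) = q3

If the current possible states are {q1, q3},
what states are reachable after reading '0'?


Apply transition on '0' from each current state:
  d(q1, 0) = q0
  d(q3, 0) = q1

{q0, q1}


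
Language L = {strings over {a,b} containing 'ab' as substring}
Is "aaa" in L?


'ab' does not occur

No, "aaa" is not in L


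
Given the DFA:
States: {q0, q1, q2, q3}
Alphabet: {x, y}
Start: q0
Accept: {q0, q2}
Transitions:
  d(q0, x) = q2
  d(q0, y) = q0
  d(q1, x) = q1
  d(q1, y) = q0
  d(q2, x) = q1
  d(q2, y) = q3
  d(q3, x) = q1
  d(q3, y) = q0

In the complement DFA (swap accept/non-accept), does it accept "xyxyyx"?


Trace: q0 -> q2 -> q3 -> q1 -> q0 -> q0 -> q2
Final: q2
Original accept: {q0, q2}
Complement: q2 is in original accept

No, complement rejects (original accepts)


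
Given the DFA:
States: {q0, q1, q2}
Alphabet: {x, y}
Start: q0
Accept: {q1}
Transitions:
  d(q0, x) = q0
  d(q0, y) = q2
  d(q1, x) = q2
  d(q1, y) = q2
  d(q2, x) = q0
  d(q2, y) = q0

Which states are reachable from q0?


BFS from q0:
  layer 0: {q0}
  layer 1: {q2}

{q0, q2}


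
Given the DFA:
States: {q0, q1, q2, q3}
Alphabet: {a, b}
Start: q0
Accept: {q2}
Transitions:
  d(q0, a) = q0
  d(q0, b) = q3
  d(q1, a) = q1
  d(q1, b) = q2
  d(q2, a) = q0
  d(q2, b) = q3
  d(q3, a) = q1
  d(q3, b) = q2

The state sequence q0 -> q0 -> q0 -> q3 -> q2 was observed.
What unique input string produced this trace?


Trace back each transition to find the symbol:
  q0 --[a]--> q0
  q0 --[a]--> q0
  q0 --[b]--> q3
  q3 --[b]--> q2

"aabb"


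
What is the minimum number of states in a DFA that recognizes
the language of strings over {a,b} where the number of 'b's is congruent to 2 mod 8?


States track (count of 'b') mod 8.
Need 8 states: one per remainder 0..7; accept = remainder 2.

8
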